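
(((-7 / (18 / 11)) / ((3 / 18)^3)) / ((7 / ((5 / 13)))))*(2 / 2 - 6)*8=26400/13 = 2030.77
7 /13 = 0.54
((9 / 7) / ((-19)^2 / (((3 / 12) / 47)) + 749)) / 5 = 9/2401595 = 0.00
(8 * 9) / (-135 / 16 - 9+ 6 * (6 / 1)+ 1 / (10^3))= 144000/37127 = 3.88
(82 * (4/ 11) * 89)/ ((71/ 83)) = 2422936/781 = 3102.35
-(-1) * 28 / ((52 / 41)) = 287/13 = 22.08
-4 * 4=-16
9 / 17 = 0.53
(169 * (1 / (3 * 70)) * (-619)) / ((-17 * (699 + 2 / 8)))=209222/4992645 = 0.04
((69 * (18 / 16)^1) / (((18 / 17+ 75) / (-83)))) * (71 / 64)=-20737467/220672 = -93.97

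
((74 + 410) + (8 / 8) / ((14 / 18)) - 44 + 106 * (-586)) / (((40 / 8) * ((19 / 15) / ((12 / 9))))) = -1726892/133 = -12984.15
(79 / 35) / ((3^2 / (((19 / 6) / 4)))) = 1501/7560 = 0.20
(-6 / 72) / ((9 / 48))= -4/9 = -0.44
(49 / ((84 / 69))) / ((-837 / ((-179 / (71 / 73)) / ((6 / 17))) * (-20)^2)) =35764379/570499200 = 0.06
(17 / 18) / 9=17/162 = 0.10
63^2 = 3969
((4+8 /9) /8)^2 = 121/324 = 0.37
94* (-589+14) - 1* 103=-54153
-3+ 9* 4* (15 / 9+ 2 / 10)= 321/5 = 64.20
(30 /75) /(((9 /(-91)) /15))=-182/3 = -60.67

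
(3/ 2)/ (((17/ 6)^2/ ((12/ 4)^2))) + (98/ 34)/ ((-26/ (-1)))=1.79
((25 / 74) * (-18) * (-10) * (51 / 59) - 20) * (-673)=-47843570/2183 = -21916.43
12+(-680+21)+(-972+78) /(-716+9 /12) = -645.75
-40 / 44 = -10/11 = -0.91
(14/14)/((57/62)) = 62/57 = 1.09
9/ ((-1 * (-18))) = 1/2 = 0.50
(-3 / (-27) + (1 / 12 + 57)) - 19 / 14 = 55.84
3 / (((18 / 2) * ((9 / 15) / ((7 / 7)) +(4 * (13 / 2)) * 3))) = 5/1179 = 0.00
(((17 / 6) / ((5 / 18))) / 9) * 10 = 34/3 = 11.33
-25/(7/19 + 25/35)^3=-58815925/2985984 = -19.70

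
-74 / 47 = -1.57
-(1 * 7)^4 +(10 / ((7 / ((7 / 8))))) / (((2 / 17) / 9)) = -2305.38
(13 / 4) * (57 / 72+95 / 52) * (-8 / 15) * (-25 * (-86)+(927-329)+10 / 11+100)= -12930.88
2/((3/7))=14/3 = 4.67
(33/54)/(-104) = -11/1872 = -0.01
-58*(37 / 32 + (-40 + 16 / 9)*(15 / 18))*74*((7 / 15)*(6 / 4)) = 199199231/2160 = 92221.87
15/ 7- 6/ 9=31/21 = 1.48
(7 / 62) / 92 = 7/5704 = 0.00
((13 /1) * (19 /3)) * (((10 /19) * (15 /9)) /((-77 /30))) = -6500/231 = -28.14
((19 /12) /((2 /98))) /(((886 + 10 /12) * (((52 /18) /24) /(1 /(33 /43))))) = 720594/760903 = 0.95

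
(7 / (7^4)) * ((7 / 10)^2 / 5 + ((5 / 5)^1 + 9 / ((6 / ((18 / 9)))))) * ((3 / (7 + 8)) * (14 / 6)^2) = 683/52500 = 0.01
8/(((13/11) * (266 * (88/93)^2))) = 8649/304304 = 0.03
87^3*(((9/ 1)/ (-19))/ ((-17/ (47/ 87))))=3201687/323 = 9912.34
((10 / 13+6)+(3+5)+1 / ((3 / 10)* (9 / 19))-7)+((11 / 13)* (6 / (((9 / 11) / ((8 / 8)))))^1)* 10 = 26977/351 = 76.86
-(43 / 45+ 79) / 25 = -3598/1125 = -3.20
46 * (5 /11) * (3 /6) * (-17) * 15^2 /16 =-439875/176 = -2499.29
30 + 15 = 45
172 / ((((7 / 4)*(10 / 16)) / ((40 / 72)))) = 5504/63 = 87.37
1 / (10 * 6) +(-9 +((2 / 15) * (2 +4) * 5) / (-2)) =-659/60 = -10.98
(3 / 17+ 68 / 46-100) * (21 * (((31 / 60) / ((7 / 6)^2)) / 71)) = -10728387/971635 = -11.04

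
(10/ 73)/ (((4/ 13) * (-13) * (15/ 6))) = -1/73 = -0.01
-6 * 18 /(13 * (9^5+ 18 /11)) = -132/938249 = 0.00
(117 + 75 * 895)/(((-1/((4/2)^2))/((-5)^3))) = 33621000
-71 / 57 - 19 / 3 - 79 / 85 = -13741/1615 = -8.51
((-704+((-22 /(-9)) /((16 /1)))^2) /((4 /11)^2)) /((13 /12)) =-4914.30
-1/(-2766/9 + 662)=-3/1064 = 0.00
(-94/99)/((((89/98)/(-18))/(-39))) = -733.95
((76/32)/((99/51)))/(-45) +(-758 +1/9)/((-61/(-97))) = -873380543/724680 = -1205.19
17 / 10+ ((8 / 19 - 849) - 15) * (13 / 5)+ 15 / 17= -1448799/646 = -2242.72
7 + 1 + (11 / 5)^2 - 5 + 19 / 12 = 2827/300 = 9.42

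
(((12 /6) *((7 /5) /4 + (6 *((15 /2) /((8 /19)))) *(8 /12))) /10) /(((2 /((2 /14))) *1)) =1.02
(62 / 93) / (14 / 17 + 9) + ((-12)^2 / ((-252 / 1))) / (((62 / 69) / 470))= -32487482/108717 = -298.83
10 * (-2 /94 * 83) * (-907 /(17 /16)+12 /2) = 11960300/799 = 14969.09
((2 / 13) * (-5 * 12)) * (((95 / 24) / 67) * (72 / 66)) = -5700/9581 = -0.59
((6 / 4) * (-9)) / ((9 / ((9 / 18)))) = -3/4 = -0.75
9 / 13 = 0.69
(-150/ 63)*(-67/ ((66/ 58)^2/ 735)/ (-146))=-49303625/79497 = -620.19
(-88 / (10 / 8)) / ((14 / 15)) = -528/7 = -75.43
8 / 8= 1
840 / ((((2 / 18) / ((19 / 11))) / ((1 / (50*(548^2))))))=3591/4129180 = 0.00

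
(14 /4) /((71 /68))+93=6841/71 = 96.35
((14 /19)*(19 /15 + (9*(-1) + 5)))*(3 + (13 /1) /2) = -287/15 = -19.13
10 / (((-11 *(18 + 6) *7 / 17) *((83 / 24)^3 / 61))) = -5973120/44027599 = -0.14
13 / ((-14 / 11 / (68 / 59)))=-4862/413 = -11.77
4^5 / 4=256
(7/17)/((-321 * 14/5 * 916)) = -5/9997224 = 0.00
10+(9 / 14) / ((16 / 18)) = 1201/112 = 10.72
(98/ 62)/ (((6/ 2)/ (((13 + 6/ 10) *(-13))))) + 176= 38524/465 = 82.85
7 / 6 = 1.17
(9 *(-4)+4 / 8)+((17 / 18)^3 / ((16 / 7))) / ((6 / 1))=-19841065/559872 = -35.44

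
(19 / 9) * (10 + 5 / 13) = 285/13 = 21.92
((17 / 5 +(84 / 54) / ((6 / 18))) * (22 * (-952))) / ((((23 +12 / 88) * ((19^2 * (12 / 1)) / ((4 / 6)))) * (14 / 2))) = -3982352/24806115 = -0.16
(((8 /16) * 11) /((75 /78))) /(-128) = -143/3200 = -0.04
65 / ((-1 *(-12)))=65/12 = 5.42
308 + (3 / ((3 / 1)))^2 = 309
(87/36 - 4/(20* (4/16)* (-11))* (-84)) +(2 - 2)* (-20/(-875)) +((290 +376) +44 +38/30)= 466999/660 = 707.57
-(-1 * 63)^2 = -3969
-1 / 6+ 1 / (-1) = -7/6 = -1.17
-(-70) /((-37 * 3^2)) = -70/333 = -0.21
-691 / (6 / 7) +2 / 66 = -17735/22 = -806.14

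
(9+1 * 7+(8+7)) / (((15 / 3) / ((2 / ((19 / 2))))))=124/95 = 1.31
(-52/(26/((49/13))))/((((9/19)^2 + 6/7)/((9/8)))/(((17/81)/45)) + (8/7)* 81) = -2104991/83406024 = -0.03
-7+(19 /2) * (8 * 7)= 525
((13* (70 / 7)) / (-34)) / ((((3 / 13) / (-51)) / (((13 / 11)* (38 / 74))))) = 208715/407 = 512.81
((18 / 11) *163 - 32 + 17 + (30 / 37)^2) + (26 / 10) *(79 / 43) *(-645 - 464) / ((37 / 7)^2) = 62.78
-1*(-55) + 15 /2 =125/2 = 62.50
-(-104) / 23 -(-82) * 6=496.52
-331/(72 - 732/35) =-11585/1788 = -6.48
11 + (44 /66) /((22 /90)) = 151/11 = 13.73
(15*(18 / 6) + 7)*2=104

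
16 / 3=5.33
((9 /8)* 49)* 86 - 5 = 18943/4 = 4735.75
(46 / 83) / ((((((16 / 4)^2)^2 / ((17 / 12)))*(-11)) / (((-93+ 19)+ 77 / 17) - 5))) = 4853/233728 = 0.02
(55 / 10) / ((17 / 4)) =22/17 = 1.29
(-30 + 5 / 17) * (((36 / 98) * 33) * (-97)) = 29097090/833 = 34930.48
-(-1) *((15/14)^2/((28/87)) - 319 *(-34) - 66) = 59180215/5488 = 10783.57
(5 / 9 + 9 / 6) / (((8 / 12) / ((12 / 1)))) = 37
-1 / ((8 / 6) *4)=-3/16 = -0.19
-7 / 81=-0.09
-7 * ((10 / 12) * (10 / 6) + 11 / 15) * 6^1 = -1337/15 = -89.13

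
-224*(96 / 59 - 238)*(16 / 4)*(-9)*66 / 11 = -674763264/59 = -11436665.49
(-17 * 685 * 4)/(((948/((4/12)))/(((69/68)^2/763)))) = -362365/16395344 = -0.02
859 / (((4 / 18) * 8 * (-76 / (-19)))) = 7731/64 = 120.80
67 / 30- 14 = -353/30 = -11.77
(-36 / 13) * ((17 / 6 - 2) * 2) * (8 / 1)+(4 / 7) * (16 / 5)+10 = -11418/455 = -25.09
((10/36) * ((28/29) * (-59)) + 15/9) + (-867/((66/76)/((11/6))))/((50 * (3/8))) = -729331/6525 = -111.77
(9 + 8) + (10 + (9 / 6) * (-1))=51/2 = 25.50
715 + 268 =983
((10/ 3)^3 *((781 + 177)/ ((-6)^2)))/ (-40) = -11975/486 = -24.64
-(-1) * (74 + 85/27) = 2083/27 = 77.15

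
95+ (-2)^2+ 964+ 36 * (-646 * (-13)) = 303391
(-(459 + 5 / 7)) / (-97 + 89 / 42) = 4.85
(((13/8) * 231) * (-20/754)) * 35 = -40425/116 = -348.49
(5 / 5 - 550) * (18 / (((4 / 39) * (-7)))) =192699/14 = 13764.21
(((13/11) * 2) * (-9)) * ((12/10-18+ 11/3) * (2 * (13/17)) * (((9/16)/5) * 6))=2696733/9350 = 288.42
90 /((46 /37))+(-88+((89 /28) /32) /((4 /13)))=-1260045/82432 = -15.29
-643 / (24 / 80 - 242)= 6430/2417 = 2.66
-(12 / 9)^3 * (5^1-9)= 256/27 = 9.48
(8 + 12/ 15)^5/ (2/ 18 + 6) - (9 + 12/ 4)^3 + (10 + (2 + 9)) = 108259581/15625 = 6928.61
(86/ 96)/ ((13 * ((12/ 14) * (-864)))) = -301/3234816 = 0.00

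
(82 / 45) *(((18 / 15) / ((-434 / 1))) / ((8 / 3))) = -41/21700 = 0.00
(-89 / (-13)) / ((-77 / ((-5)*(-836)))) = -33820/91 = -371.65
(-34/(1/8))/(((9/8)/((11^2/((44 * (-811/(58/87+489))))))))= 8790496/21897 = 401.45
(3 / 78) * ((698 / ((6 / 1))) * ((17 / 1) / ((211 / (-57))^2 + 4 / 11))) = 5.41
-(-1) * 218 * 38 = 8284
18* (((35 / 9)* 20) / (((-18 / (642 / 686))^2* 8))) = 286225/605052 = 0.47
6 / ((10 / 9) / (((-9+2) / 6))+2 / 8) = -504/59 = -8.54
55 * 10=550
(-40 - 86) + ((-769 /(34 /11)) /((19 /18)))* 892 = -67949550/323 = -210370.12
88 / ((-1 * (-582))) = 44/291 = 0.15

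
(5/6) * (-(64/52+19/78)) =-575/468 = -1.23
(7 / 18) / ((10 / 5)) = 0.19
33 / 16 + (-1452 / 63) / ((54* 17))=314215/154224 = 2.04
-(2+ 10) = -12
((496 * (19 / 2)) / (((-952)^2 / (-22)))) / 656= -6479/37158464 = 0.00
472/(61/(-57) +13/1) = 3363/85 = 39.56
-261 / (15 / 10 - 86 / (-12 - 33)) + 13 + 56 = -2307/307 = -7.51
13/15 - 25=-362/15 = -24.13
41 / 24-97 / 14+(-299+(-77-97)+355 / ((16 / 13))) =-63767/336 = -189.78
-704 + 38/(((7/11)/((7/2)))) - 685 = -1180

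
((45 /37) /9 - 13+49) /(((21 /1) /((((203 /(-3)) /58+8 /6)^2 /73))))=191/291708 = 0.00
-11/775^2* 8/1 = -88/600625 = 0.00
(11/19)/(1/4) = 44/19 = 2.32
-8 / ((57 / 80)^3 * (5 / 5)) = -4096000/185193 = -22.12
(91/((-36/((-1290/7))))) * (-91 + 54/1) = -103415/6 = -17235.83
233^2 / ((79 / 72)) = 3908808/79 = 49478.58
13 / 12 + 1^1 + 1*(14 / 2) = 109/12 = 9.08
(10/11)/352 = 5/1936 = 0.00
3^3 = 27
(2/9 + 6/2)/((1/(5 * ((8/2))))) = 580/9 = 64.44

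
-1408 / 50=-704/25 = -28.16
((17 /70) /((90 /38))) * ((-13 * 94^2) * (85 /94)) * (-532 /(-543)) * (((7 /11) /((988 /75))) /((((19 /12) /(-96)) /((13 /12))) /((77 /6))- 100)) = 279821360/55511433 = 5.04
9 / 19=0.47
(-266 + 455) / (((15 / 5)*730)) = 63/730 = 0.09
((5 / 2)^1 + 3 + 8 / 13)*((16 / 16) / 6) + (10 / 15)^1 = 263/156 = 1.69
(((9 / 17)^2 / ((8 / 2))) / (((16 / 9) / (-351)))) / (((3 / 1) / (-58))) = 2473497/9248 = 267.46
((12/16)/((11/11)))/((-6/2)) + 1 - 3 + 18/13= -45/52 = -0.87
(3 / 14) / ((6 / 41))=41/28 = 1.46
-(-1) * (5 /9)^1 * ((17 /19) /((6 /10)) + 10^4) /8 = 2850425/4104 = 694.55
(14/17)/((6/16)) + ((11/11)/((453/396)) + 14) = 17.07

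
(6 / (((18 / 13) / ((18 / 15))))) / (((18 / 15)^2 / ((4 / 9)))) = 1.60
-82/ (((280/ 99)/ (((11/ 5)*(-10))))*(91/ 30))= 133947/637 = 210.28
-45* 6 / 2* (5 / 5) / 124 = -135/124 = -1.09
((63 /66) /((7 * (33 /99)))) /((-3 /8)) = -12/11 = -1.09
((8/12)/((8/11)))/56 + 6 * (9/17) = 36475/11424 = 3.19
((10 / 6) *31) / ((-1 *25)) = -31/15 = -2.07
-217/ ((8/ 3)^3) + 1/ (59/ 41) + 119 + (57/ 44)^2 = 401811735/3655168 = 109.93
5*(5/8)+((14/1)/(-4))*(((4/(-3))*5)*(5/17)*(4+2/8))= 775/24 = 32.29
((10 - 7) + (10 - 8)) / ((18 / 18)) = 5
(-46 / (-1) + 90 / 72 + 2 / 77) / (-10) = -14561/3080 = -4.73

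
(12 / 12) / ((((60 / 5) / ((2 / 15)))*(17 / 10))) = 1/153 = 0.01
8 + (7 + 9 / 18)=31/2 = 15.50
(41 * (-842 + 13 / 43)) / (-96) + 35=1628393/4128 = 394.48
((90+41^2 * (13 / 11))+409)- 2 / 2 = 27331/11 = 2484.64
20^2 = 400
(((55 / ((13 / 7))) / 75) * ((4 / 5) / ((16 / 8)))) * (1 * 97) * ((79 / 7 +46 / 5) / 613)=510026/996125 = 0.51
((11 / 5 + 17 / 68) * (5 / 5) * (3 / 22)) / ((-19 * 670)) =-147/5601200 = 0.00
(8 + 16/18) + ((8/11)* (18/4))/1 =1204/99 = 12.16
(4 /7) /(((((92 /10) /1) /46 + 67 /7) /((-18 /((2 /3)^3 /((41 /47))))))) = -5535/1786 = -3.10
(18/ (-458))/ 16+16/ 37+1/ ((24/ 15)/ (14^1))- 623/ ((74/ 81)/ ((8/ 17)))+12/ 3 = -709210417/2304656 = -307.73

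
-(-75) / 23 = 75/23 = 3.26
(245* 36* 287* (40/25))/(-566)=-2025072/283 = -7155.73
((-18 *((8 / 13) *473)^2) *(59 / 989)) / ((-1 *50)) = 176818752/97175 = 1819.59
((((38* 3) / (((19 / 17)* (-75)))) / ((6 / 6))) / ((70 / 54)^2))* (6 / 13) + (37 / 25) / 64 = -8928599/25480000 = -0.35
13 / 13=1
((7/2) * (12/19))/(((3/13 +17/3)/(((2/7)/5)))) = 234/10925 = 0.02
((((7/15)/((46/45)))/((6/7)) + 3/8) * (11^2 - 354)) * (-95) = 3696545/184 = 20089.92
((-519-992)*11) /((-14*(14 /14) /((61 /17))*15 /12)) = 2027762/595 = 3408.00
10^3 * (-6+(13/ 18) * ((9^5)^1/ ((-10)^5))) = -6426.46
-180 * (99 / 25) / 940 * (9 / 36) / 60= -297/94000 = 0.00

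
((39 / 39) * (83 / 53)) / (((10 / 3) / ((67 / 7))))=16683/3710 = 4.50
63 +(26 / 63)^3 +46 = 27272699/250047 = 109.07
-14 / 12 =-7/6 = -1.17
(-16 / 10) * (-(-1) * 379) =-3032/5 = -606.40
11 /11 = 1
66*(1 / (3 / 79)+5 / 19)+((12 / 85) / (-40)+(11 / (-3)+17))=1768.70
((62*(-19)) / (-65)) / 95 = 62/325 = 0.19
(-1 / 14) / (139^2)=-1/270494 = 0.00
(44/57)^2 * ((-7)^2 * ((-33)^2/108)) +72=3571420/9747 = 366.41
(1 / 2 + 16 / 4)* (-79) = -711/2 = -355.50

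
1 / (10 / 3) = 3/10 = 0.30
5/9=0.56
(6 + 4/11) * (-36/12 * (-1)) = 210/11 = 19.09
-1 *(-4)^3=64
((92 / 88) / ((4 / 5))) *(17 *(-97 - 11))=-52785/22 = -2399.32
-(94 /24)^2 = -2209/144 = -15.34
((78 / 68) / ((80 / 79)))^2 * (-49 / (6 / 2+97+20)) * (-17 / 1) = 155045163/17408000 = 8.91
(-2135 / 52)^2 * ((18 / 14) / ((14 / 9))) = 7535025/5408 = 1393.31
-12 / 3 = -4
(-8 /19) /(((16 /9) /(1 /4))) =-9/152 = -0.06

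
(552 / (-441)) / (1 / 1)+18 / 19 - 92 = -257806/2793 = -92.30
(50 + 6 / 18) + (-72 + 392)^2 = 307351/3 = 102450.33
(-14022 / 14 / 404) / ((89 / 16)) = -28044/62923 = -0.45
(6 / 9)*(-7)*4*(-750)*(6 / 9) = 28000/3 = 9333.33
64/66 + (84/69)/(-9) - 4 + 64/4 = 29224/2277 = 12.83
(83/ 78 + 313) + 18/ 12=12307/39 = 315.56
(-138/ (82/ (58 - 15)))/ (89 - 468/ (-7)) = -20769/44731 = -0.46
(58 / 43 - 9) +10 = 101/43 = 2.35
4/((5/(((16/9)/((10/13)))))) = 416/225 = 1.85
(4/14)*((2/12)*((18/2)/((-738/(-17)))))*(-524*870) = -4500.56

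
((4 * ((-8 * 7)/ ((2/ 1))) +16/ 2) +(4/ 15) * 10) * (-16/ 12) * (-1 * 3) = -1216/3 = -405.33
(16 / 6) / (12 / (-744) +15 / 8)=1984/1383 = 1.43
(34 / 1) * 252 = 8568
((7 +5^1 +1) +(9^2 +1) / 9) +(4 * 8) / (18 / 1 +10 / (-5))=217/9 = 24.11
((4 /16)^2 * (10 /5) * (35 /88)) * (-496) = -1085/44 = -24.66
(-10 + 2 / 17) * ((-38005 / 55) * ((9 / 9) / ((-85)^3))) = -116088/10440125 = -0.01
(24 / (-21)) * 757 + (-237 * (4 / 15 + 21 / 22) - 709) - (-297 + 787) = -1812249/770 = -2353.57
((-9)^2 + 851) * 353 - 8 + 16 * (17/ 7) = 2303188/7 = 329026.86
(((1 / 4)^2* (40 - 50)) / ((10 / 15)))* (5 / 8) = -75/128 = -0.59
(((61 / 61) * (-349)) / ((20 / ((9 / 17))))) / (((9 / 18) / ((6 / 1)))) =-9423/85 = -110.86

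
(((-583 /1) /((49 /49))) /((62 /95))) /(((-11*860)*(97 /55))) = 55385/1034408 = 0.05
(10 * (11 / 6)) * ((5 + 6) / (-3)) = -605/9 = -67.22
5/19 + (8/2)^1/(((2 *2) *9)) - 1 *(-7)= 1261/171 = 7.37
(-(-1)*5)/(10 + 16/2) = 5/18 = 0.28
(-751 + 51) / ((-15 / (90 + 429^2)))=8592780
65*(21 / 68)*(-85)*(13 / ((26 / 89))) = -75928.12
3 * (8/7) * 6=144/7 = 20.57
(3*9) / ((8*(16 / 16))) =27/8 = 3.38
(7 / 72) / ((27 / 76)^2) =5054/6561 = 0.77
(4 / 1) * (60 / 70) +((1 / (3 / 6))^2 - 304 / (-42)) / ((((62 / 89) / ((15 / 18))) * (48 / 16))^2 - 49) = 80317924/25373307 = 3.17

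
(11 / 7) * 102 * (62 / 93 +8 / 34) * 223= 32239.43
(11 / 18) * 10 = 55/9 = 6.11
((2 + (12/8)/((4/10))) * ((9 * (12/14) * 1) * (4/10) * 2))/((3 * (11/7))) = 414/55 = 7.53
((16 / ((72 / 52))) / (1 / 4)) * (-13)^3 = -913952/9 = -101550.22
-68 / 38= -34/19 = -1.79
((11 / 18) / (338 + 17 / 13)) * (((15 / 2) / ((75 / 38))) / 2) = 247/72180 = 0.00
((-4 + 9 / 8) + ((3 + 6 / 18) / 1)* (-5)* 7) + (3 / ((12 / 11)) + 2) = -2755/24 = -114.79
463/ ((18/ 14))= 3241/9 = 360.11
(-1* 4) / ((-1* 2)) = 2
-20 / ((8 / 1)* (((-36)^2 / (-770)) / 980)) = 471625/324 = 1455.63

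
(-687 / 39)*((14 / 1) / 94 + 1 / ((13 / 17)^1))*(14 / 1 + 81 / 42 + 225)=-343725565/55601 = -6182.00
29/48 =0.60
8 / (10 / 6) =24/5 = 4.80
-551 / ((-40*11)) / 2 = 551/880 = 0.63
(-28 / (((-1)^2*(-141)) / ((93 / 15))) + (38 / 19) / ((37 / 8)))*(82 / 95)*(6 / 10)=187288/217375 = 0.86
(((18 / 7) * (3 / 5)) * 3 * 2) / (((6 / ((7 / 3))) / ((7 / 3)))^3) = 16807/2430 = 6.92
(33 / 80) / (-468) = -11/12480 = 0.00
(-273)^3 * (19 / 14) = -55225989/2 = -27612994.50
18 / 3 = 6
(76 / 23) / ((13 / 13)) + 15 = 421/23 = 18.30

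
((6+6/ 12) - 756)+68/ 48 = -8977/12 = -748.08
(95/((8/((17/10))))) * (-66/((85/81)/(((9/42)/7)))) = -152361/3920 = -38.87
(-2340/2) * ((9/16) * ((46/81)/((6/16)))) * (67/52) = -7705/6 = -1284.17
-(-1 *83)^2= -6889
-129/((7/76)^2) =-745104/49 = -15206.20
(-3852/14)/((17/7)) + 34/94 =-90233/799 = -112.93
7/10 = 0.70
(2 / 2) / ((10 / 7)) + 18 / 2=97/10 = 9.70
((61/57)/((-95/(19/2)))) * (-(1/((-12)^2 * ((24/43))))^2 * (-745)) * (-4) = 16805561/340402176 = 0.05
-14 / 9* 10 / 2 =-70/9 = -7.78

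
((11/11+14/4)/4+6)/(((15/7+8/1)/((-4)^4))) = 12768/71 = 179.83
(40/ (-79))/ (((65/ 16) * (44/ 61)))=-1952/11297 = -0.17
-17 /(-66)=17/66 = 0.26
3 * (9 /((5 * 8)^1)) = 27/40 = 0.68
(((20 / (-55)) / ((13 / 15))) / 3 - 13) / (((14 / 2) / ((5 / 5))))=-1879/1001 = -1.88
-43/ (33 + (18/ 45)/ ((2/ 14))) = -215/179 = -1.20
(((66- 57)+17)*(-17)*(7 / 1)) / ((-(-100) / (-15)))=464.10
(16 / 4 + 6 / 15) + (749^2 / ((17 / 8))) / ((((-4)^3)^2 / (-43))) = -120423727/43520 = -2767.09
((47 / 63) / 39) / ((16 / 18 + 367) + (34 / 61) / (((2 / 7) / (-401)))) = -2867/62107500 = 0.00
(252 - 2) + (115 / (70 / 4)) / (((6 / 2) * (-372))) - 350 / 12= 431276/1953 = 220.83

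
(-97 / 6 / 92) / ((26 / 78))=-97/184 = -0.53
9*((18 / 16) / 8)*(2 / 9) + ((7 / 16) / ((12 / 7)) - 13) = -2393/192 = -12.46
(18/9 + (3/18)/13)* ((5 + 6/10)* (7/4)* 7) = 53851/390 = 138.08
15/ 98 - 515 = -50455/98 = -514.85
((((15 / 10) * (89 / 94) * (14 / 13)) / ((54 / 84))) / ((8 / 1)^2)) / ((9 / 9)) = 4361/117312 = 0.04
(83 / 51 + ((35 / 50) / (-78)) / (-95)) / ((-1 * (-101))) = 2050219/127229700 = 0.02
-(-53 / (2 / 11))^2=-339889/4 = -84972.25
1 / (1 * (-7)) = -1/7 = -0.14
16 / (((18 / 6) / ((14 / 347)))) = 224/1041 = 0.22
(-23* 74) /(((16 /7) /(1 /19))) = -5957/152 = -39.19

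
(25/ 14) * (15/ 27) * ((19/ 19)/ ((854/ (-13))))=-1625/107604 = -0.02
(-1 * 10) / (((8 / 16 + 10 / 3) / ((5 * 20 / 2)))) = -3000/23 = -130.43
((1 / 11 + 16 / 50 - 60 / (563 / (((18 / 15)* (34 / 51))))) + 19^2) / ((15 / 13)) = 727249172/2322375 = 313.15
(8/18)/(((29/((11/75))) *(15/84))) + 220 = 21533732/97875 = 220.01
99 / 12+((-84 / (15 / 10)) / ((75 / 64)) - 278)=-95261/300 = -317.54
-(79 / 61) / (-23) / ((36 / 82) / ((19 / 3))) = 61541/75762 = 0.81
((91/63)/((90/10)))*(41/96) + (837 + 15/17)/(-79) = -110045525/10443168 = -10.54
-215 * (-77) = 16555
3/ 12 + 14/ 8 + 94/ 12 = 59/6 = 9.83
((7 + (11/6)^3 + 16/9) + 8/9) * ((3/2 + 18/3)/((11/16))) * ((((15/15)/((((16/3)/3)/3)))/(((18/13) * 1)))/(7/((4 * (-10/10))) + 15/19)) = -4222465/19272 = -219.10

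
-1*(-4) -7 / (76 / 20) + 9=212/19 = 11.16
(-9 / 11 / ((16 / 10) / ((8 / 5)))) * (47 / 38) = -423/418 = -1.01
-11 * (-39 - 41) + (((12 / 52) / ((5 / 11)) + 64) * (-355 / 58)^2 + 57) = 146661449/43732 = 3353.64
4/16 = 1/4 = 0.25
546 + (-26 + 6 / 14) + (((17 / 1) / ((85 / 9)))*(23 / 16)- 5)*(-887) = 1489777/560 = 2660.32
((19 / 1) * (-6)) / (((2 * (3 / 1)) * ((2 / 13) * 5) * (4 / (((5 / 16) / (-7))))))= 247/896 = 0.28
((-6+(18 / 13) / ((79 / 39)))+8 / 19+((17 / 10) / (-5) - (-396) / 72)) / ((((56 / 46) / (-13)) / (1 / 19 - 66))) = 531410009/2851900 = 186.34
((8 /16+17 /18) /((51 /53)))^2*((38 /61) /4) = 9019699/25703082 = 0.35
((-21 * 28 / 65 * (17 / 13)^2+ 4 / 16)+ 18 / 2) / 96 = -273283/4218240 = -0.06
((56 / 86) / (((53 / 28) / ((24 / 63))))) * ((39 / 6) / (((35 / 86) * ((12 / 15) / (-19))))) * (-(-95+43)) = -411008/159 = -2584.96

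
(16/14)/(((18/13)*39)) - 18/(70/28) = -6784/945 = -7.18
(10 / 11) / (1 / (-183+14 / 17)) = -30970/187 = -165.61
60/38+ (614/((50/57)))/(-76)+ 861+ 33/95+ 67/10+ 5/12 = 1226687/1425 = 860.83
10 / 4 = 2.50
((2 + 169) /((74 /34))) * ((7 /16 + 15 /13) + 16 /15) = 8035917/38480 = 208.83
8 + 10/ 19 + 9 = 333/19 = 17.53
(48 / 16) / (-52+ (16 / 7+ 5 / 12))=-252/4141 = -0.06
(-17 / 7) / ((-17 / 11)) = 11/7 = 1.57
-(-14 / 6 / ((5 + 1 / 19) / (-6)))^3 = -2352637/110592 = -21.27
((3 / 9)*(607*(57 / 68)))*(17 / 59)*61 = 703513/236 = 2980.99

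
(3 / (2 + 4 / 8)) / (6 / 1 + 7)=6/65 = 0.09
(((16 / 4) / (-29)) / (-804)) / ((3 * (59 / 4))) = 4/1031733 = 0.00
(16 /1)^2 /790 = 128/395 = 0.32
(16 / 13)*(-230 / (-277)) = 3680/3601 = 1.02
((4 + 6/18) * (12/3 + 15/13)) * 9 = 201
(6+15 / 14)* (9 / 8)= 891/112 = 7.96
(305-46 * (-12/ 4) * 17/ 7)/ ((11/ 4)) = 17924/77 = 232.78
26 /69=0.38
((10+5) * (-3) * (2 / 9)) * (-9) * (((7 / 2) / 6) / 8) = 105/16 = 6.56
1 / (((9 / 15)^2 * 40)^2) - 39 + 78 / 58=-5660203/150336 = -37.65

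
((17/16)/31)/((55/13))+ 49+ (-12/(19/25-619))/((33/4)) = 645773503/13176240 = 49.01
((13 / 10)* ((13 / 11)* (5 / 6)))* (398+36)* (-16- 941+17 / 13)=-17524052/33 = -531031.88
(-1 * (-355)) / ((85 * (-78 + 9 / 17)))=-71/1317 = -0.05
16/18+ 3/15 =49/45 = 1.09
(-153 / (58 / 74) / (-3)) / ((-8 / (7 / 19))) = -13209/4408 = -3.00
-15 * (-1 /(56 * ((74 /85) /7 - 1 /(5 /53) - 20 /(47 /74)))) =-59925/9388408 = -0.01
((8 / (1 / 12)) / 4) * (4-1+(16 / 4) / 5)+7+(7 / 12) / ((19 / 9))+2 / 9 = 337549/3420 = 98.70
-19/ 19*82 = -82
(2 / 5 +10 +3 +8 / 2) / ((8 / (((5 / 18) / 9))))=29/432 = 0.07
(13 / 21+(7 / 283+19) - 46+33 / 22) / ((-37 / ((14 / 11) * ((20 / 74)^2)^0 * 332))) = 98086412/345543 = 283.86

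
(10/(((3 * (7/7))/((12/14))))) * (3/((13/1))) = 60/91 = 0.66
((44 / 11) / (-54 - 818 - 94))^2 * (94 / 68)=94/3965913 = 0.00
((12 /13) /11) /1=12/143 = 0.08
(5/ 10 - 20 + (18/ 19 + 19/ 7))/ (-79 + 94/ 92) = 96899/477071 = 0.20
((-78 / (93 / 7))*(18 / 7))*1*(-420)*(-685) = -134643600/31 = -4343341.94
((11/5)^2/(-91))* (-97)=11737/2275 = 5.16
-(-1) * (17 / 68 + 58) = 233/4 = 58.25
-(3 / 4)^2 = -9/16 = -0.56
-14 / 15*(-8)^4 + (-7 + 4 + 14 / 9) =-172097/45 = -3824.38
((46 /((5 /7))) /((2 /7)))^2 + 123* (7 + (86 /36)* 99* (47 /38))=166526029/1900 = 87645.28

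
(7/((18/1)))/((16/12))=7/24 = 0.29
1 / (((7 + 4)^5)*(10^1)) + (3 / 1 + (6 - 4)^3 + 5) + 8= 38652241/1610510 = 24.00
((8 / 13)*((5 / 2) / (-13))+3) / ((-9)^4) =487/1108809 = 0.00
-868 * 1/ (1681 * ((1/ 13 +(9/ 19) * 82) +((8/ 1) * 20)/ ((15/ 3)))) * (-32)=6860672/29446077 = 0.23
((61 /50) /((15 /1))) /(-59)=-61/44250 = 0.00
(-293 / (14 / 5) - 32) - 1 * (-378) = 3379/14 = 241.36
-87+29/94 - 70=-14729/94 = -156.69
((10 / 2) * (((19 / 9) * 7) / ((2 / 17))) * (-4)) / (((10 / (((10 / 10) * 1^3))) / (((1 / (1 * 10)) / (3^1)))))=-2261/270 = -8.37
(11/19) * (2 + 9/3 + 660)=385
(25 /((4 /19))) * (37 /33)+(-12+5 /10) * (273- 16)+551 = -299819/132 = -2271.36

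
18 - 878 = -860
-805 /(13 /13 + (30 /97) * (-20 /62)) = -2420635/2707 = -894.21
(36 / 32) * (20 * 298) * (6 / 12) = 6705/2 = 3352.50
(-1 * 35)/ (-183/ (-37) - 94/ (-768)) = -497280/72011 = -6.91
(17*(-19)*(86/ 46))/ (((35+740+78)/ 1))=-13889/19619 = -0.71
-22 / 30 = -11/15 = -0.73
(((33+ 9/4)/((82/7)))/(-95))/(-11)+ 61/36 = 5235973/3084840 = 1.70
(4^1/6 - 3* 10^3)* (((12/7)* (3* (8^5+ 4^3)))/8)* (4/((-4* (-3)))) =-147711168/7 = -21101595.43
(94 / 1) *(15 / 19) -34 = 764/19 = 40.21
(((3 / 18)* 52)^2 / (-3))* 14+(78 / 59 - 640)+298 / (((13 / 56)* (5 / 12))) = 216581458/103545 = 2091.67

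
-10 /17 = -0.59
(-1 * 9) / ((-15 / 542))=1626/5 = 325.20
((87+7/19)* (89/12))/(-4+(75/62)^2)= -141978140/555807 = -255.45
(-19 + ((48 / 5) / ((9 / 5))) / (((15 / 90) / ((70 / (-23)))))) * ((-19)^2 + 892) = -3354281/23 = -145838.30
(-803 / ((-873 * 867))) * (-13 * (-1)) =10439/756891 = 0.01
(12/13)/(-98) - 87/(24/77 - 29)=4254009/1407133 = 3.02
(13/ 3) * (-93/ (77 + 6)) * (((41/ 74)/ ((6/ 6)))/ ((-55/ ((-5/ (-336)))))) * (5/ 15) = 16523/68102496 = 0.00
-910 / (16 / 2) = -455/4 = -113.75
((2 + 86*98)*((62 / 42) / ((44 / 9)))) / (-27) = -43555/462 = -94.27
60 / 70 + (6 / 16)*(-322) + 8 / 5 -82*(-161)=1831719/140 = 13083.71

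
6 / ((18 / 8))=8/3 = 2.67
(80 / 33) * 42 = 1120/11 = 101.82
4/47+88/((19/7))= 32.51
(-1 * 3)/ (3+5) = -3/8 = -0.38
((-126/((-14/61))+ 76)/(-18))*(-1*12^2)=5000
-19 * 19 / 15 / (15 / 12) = -1444/75 = -19.25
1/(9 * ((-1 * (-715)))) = 1/6435 = 0.00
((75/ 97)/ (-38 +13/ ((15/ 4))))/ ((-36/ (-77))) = -1375/28712 = -0.05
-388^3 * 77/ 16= -281103284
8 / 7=1.14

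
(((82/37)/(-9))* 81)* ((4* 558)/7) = -1647216/259 = -6359.91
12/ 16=3/4 = 0.75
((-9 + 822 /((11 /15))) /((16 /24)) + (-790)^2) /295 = 2121.25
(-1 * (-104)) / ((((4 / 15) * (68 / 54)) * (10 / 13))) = 13689/34 = 402.62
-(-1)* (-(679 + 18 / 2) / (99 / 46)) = -31648/99 = -319.68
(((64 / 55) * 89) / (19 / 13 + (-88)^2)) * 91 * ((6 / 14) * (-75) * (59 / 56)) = -319470840/7753207 = -41.20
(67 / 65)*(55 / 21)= 737/273 = 2.70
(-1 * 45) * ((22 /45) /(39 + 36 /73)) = -1606/2883 = -0.56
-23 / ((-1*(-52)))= -23/52 = -0.44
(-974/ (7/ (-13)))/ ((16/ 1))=6331/56 = 113.05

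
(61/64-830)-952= -113987/64 = -1781.05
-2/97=-0.02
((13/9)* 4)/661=52/5949 = 0.01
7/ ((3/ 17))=39.67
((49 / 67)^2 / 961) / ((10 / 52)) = 62426/21569645 = 0.00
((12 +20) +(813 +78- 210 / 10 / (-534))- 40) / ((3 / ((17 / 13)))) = 2672077/6942 = 384.91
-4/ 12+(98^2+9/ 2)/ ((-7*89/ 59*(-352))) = 269347/119616 = 2.25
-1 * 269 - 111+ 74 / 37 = -378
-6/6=-1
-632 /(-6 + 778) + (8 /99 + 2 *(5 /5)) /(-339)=-5342396/6477273 = -0.82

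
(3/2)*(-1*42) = -63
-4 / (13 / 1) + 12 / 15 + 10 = 682/65 = 10.49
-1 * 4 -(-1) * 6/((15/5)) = -2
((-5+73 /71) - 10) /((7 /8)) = -7936/497 = -15.97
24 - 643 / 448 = 10109/448 = 22.56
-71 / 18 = -3.94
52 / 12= 13/3 = 4.33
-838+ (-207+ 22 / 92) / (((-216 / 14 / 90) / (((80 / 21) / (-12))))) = -758173/621 = -1220.89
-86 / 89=-0.97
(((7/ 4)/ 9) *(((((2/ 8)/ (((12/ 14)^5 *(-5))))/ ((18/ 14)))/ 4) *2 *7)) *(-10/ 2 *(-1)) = -5764801/20155392 = -0.29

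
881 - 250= 631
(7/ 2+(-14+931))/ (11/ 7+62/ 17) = 219079/1242 = 176.39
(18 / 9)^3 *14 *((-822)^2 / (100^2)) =4729788/625 = 7567.66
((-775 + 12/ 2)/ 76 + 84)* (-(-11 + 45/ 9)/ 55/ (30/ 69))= 77487/4180 = 18.54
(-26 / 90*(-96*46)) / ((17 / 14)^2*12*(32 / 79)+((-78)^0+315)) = 18518864/4691175 = 3.95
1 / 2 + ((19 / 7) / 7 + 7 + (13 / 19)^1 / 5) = 74709/9310 = 8.02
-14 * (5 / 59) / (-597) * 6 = 140/11741 = 0.01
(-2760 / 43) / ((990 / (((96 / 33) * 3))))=-2944/5203 = -0.57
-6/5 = -1.20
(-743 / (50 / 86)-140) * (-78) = 110600.88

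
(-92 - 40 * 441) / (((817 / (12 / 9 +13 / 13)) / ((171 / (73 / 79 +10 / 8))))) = -3983.26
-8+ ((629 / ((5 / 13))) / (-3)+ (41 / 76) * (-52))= -165638/285 = -581.19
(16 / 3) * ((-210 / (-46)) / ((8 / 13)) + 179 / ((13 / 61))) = 4053682/897 = 4519.15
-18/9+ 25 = 23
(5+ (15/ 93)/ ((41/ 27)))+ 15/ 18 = 45295/7626 = 5.94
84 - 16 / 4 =80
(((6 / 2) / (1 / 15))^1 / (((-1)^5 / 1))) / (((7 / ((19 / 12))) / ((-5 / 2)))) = 1425/56 = 25.45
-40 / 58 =-20/29 = -0.69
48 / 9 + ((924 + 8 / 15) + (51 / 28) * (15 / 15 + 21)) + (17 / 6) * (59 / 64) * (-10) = 2114153/2240 = 943.82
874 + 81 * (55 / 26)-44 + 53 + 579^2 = 8743679/26 = 336295.35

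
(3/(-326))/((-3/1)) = 1/326 = 0.00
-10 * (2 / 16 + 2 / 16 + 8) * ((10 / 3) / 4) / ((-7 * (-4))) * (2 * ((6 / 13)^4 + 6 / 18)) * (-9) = 26770425/1599416 = 16.74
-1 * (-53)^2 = -2809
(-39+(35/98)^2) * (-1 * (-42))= -22857/14 = -1632.64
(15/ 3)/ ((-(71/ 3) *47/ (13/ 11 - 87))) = 14160/36707 = 0.39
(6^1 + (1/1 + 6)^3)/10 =349/10 = 34.90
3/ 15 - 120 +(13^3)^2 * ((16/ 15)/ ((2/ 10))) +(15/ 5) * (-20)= 386142023/15 = 25742801.53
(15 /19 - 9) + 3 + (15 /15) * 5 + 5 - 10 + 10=91/19 = 4.79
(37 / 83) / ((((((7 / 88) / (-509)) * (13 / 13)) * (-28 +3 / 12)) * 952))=22396/207417 = 0.11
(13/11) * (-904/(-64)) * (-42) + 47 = -28781/44 = -654.11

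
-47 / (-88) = 47/88 = 0.53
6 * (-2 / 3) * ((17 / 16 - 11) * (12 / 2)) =477/2 = 238.50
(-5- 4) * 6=-54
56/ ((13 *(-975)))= -56/12675 = 0.00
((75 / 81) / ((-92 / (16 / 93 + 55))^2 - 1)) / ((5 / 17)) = 447561737/253141065 = 1.77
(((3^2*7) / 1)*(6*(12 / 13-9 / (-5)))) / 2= 33453/65 = 514.66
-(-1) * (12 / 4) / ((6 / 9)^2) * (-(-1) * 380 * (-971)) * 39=-97133985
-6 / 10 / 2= -3/10 = -0.30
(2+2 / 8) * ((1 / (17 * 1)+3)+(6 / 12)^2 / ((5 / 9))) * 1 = 10737/1360 = 7.89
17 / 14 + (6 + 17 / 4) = 321/28 = 11.46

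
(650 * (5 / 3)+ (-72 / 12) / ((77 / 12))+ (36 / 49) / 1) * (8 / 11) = 14011408/17787 = 787.73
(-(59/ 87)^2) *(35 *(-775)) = 94422125/7569 = 12474.85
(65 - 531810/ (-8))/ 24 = 266165/96 = 2772.55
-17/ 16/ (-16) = 17/256 = 0.07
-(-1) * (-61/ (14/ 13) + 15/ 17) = -13271/238 = -55.76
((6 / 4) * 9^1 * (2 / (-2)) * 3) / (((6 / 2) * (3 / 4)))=-18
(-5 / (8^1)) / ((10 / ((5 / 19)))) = -5/304 = -0.02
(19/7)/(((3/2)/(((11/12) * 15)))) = 24.88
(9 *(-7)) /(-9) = 7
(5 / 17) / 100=1/340 = 0.00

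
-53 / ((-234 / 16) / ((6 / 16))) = 53/39 = 1.36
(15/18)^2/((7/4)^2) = 0.23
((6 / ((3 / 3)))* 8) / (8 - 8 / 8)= 48/7 = 6.86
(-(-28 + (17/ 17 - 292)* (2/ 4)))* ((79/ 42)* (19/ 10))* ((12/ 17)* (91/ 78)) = 520847/1020 = 510.63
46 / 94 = 23/47 = 0.49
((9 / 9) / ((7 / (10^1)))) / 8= 5/28 = 0.18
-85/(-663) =5/39 = 0.13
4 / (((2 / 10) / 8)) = 160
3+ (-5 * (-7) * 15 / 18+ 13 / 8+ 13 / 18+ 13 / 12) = 2563/72 = 35.60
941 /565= 1.67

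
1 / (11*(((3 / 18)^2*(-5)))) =-36/55 = -0.65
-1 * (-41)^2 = -1681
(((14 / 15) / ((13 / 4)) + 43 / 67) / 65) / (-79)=-12137/67088775 = 0.00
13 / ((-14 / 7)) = -13/2 = -6.50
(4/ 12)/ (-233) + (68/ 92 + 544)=8757748/16077 = 544.74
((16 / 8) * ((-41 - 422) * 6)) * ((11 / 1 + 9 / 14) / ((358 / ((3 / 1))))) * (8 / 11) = -5433768/13783 = -394.24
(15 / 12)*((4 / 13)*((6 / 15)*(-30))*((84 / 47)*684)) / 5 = -689472/611 = -1128.43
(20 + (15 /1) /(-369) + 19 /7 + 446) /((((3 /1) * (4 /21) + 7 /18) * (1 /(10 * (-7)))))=-169481760/4961 = -34162.82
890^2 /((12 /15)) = 990125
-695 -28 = -723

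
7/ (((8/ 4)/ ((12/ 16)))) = 21/8 = 2.62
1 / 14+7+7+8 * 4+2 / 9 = 5833/126 = 46.29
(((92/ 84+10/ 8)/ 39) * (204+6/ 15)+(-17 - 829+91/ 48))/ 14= -7785767/131040 = -59.42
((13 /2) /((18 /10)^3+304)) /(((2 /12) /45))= 219375/38729 = 5.66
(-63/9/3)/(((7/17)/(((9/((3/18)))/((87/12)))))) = -1224/29 = -42.21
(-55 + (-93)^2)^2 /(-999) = -73856836/999 = -73930.77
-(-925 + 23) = 902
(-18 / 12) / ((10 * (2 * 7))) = -3/280 = -0.01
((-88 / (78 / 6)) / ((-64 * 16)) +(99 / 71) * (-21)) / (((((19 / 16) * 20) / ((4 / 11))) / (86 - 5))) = -5093685/140296 = -36.31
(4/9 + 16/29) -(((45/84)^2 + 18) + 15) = -6607477/204624 = -32.29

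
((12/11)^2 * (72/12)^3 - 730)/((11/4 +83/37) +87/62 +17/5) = -100981880/2091727 = -48.28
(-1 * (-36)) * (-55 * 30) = -59400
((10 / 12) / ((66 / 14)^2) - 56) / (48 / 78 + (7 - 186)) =4753567/15152346 = 0.31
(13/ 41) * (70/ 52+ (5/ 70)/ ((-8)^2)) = 15693/36736 = 0.43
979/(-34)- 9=-1285/34 = -37.79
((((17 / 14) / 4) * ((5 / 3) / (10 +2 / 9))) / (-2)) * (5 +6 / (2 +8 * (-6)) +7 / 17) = -4425/33856 = -0.13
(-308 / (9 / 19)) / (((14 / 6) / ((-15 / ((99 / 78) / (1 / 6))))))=4940/9 = 548.89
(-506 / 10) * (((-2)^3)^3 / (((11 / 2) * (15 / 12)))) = 94208/25 = 3768.32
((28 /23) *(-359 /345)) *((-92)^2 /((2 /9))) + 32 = -241088/5 = -48217.60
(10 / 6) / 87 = 5/261 = 0.02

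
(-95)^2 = 9025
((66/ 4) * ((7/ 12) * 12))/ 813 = 77/542 = 0.14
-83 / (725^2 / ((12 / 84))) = -83/3679375 = 0.00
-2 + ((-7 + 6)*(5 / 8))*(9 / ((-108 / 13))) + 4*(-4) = -17.32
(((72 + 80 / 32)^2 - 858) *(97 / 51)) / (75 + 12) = 1820593/17748 = 102.58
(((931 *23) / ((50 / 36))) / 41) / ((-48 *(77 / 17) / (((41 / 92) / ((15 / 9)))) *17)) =-1197/44000 = -0.03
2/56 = 1/28 = 0.04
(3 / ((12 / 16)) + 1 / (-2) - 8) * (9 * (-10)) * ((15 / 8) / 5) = 1215/8 = 151.88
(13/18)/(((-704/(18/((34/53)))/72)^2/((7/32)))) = 186346251/143233024 = 1.30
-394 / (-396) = 197/198 = 0.99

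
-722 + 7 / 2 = -1437/2 = -718.50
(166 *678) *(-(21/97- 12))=128642364/97 = 1326209.94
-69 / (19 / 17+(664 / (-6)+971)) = -3519/43934 = -0.08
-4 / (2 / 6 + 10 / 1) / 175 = -12/5425 = 0.00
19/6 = 3.17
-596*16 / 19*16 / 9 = -152576/171 = -892.26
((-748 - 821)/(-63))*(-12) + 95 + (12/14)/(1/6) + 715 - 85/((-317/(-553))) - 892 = -1162745/2219 = -524.00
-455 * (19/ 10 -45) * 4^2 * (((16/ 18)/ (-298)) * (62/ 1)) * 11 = -855959104/1341 = -638299.11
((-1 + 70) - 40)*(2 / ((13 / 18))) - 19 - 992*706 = -9103779/13 = -700290.69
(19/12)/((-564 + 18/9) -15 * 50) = -19/15744 = 0.00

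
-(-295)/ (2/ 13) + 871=5577/2 = 2788.50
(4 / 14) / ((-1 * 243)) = -2/1701 = 0.00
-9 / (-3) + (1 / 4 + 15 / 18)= 49/12 = 4.08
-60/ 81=-20/27 = -0.74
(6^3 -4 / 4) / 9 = 215/9 = 23.89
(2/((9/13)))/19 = 26/171 = 0.15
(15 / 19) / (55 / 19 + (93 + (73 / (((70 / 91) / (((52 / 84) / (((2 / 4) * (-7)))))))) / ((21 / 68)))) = 231525/12183166 = 0.02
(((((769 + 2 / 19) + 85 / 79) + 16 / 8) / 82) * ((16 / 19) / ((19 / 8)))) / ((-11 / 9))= -667609344/244379311 = -2.73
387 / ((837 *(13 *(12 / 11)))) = 473/14508 = 0.03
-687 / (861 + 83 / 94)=-64578/81017 = -0.80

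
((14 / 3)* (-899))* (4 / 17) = -50344/51 = -987.14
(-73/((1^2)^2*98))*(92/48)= -1679/1176 = -1.43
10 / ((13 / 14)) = 140/13 = 10.77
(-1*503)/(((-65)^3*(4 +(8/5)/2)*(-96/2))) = -503/63273600 = 0.00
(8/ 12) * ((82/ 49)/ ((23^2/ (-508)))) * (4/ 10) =-166624/388815 = -0.43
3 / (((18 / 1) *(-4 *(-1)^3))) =1/24 = 0.04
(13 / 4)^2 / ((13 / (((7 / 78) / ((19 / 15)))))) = 35/608 = 0.06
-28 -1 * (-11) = -17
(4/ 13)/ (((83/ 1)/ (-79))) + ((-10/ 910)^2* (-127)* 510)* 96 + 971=151101981/687323 = 219.84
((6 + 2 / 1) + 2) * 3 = 30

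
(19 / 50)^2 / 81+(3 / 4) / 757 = 106288/38323125 = 0.00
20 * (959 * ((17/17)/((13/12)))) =230160/13 = 17704.62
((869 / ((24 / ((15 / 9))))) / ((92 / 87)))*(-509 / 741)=-64136545/1636128 = -39.20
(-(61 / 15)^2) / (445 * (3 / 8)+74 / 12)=-29768/311475 = -0.10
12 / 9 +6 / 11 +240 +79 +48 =12173/33 = 368.88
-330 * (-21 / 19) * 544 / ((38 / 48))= 90478080/361 = 250631.80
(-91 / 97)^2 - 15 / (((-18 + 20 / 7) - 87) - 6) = 7256662/7122613 = 1.02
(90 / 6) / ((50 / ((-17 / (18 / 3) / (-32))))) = 0.03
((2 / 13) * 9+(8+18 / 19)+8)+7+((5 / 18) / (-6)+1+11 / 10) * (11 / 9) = 33422173/1200420 = 27.84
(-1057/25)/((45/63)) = -7399/125 = -59.19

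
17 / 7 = 2.43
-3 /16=-0.19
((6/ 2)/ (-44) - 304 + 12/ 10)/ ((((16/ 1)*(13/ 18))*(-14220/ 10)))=66631/3615040 = 0.02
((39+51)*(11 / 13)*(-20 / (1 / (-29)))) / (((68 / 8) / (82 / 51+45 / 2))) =125273.52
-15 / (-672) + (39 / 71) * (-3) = -25853/15904 = -1.63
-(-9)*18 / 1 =162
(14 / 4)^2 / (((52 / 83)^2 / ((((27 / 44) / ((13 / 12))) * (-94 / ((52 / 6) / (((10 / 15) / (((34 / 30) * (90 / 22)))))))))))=-428364909/15537184 = -27.57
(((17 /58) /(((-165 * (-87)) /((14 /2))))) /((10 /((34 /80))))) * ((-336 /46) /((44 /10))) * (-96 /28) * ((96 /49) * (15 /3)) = 27744/81917605 = 0.00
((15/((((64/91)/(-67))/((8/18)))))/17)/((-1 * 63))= 4355/7344 = 0.59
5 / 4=1.25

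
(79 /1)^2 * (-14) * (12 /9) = -349496/3 = -116498.67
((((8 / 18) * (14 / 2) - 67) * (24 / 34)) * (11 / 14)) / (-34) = 6325/6069 = 1.04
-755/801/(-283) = 755/226683 = 0.00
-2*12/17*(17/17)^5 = -24/17 = -1.41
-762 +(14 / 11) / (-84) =-50293/66 = -762.02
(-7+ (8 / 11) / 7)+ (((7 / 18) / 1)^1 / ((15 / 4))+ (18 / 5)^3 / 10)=-2763511/1299375 = -2.13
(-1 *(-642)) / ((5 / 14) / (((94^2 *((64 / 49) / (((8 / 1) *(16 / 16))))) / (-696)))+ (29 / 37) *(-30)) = -139926896/5162435 = -27.10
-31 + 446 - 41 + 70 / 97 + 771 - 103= 101144/97 = 1042.72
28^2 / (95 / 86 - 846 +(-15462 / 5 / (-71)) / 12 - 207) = -11967760/16001777 = -0.75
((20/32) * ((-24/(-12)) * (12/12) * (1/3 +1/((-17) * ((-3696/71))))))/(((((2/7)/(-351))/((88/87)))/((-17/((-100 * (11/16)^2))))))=-655668/3509 = -186.85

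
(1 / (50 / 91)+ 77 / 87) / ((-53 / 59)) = -694253/230550 = -3.01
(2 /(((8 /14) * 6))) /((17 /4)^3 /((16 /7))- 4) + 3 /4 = 279823/363540 = 0.77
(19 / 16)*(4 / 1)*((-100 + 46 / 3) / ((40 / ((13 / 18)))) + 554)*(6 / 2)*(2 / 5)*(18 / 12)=11336711/2400 = 4723.63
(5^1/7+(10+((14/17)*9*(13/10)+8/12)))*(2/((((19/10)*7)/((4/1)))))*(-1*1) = -600224/47481 = -12.64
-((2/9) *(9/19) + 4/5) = -86/95 = -0.91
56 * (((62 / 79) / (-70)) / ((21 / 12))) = -992/2765 = -0.36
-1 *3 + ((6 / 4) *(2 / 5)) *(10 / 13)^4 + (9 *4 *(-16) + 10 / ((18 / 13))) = -146920906/257049 = -571.57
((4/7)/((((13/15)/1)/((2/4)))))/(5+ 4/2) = 30/637 = 0.05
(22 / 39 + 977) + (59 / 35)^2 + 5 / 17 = 796499903/812175 = 980.70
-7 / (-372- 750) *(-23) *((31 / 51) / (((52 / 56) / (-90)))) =349370/41327 = 8.45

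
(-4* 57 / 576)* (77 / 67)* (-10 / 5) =1463/1608 = 0.91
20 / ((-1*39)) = -20/39 = -0.51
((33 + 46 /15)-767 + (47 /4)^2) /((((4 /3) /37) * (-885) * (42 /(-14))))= -5264693/849600 = -6.20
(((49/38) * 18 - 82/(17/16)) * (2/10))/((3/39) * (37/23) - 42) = 5211869/20221415 = 0.26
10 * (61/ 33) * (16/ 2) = 4880/33 = 147.88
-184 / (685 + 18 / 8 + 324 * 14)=-736/20893 = -0.04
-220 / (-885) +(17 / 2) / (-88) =4735/31152 = 0.15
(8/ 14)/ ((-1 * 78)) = -2/273 = -0.01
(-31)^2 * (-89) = -85529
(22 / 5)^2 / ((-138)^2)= 121/119025 = 0.00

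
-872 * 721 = -628712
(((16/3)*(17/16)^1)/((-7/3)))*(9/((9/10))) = -170/7 = -24.29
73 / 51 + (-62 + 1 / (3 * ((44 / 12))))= -33928/561 = -60.48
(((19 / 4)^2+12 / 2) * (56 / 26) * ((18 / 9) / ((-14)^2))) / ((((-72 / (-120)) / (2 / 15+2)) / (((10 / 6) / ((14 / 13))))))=4570/1323 = 3.45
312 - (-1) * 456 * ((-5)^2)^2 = 285312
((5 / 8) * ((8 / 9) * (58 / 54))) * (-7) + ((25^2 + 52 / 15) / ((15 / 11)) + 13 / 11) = 30597859/66825 = 457.88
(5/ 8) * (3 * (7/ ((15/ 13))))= 91/8 = 11.38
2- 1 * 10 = -8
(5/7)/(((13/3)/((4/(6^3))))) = 5/1638 = 0.00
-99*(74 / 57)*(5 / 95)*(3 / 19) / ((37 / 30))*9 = -53460/6859 = -7.79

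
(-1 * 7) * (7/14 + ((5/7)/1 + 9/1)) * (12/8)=-429/4 = -107.25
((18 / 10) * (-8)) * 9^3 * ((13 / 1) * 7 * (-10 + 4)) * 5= 28658448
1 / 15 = 0.07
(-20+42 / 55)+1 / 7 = -7351/385 = -19.09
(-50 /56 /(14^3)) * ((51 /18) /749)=-425/345283008 = 0.00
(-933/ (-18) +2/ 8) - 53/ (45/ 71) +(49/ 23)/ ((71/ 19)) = -9102961/293940 = -30.97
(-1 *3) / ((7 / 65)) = -195/7 = -27.86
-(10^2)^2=-10000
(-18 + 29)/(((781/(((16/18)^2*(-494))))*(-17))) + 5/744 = 0.33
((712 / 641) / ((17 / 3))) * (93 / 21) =66216/76279 = 0.87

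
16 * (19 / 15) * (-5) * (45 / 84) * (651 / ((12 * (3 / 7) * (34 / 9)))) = -61845/34 = -1818.97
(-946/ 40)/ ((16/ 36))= -53.21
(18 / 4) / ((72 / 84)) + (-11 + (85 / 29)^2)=9557/3364 = 2.84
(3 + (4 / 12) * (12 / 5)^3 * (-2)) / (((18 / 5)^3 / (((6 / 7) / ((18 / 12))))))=-37/486 = -0.08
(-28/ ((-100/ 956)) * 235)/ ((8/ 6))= 235893/5 = 47178.60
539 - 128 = 411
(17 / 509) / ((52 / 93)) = 1581/26468 = 0.06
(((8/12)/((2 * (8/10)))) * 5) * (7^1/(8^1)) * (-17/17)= -175/96 = -1.82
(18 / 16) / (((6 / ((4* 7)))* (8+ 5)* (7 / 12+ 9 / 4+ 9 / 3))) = 9/130 = 0.07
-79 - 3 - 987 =-1069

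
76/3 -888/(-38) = 2776/57 = 48.70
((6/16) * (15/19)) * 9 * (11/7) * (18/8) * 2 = 40095/2128 = 18.84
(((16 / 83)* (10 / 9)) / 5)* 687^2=20218.22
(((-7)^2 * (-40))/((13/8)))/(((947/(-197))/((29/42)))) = 6398560/36933 = 173.25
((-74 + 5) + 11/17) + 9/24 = -9245/136 = -67.98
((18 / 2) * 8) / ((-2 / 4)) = -144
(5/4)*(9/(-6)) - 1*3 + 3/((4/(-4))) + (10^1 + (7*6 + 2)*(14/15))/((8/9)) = 1983/40 = 49.58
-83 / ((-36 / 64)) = 1328/9 = 147.56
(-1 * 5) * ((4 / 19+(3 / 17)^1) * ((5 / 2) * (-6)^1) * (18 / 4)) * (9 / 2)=759375/1292 = 587.75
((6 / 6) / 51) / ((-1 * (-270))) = 1/13770 = 0.00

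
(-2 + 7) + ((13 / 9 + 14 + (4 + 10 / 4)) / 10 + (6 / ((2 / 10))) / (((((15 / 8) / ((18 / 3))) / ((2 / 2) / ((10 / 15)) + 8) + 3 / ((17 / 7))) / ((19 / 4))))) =14104663/117972 = 119.56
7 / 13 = 0.54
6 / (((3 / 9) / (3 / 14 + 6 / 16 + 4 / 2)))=1305/28 = 46.61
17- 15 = 2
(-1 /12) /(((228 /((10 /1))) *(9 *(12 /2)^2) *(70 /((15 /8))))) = -5/16547328 = 0.00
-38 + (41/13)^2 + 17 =-1868/169 = -11.05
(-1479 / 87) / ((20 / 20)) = -17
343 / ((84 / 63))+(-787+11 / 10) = -10573/20 = -528.65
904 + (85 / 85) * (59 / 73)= 66051/73 = 904.81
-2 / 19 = -0.11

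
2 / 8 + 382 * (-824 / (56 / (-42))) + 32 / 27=25496363/108 = 236077.44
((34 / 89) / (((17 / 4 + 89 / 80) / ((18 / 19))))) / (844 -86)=8160/91647127 = 0.00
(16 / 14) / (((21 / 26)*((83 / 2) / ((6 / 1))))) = 0.20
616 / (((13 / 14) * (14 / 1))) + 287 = 4347/13 = 334.38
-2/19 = -0.11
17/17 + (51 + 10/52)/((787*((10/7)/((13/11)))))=16587/15740 = 1.05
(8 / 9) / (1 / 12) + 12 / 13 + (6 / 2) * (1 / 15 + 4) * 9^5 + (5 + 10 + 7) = 140484121/195 = 720431.39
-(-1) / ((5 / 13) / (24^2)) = 7488/5 = 1497.60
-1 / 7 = -0.14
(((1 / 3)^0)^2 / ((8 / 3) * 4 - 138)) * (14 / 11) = -21/2101 = -0.01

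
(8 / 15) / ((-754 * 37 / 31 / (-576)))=0.34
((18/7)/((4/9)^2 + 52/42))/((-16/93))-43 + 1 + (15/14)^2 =-16357449/319088 = -51.26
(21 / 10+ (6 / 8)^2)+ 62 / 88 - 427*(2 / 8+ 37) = -13994097/880 = -15902.38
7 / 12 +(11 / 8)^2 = 475/192 = 2.47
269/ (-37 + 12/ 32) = -2152/293 = -7.34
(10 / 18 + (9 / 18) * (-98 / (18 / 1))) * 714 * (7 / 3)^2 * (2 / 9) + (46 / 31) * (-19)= -4770580/2511 = -1899.87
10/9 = 1.11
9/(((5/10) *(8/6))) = 27/2 = 13.50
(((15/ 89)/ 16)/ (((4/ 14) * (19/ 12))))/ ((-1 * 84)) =-15/54112 = 0.00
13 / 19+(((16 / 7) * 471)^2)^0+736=14016/19 = 737.68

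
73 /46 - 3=-65/46 = -1.41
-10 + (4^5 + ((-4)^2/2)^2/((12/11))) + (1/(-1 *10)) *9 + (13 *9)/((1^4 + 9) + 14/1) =1076.64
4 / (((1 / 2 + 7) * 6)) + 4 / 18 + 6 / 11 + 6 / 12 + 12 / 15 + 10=2407/198 = 12.16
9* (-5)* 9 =-405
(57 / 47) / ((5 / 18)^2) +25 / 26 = 509543/30550 = 16.68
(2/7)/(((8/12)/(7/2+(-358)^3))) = -275296251/14 = -19664017.93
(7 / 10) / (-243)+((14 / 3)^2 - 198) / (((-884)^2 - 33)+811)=-2951929/950414310 = 0.00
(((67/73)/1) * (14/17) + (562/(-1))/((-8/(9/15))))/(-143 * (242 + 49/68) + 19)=-1064923/861006895 = 0.00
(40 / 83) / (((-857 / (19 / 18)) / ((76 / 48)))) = -1805/1920537 = 0.00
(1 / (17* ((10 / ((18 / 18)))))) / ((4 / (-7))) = -7/680 = -0.01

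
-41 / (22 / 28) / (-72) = 0.72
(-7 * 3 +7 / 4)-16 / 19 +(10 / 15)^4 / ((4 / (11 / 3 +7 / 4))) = -366121/18468 = -19.82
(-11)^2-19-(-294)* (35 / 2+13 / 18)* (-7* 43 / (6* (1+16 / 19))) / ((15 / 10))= -13117054/135 = -97163.36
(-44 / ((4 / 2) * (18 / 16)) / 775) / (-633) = 176/4415175 = 0.00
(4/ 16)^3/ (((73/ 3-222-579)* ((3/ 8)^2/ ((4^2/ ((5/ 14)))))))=-112/17475 = -0.01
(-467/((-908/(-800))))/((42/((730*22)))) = -750002000/4767 = -157332.07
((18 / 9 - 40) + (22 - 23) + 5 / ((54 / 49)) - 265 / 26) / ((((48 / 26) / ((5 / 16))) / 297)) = -431035/192 = -2244.97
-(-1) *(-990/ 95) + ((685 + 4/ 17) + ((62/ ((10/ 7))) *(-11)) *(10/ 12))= 276.98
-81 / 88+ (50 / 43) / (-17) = -63611/64328 = -0.99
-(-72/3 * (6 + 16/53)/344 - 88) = 201554/2279 = 88.44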